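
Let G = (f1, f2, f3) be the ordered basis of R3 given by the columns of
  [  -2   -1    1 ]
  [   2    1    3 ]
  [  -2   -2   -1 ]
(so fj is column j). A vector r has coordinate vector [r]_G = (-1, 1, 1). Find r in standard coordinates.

The coordinates say r = -f1 + f2 + f3; adding the scaled basis vectors gives (2, 2, -1).

(2, 2, -1)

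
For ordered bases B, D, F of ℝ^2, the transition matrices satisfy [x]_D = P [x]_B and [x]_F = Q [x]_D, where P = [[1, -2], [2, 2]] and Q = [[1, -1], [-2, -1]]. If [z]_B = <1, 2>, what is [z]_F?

<-9, 0>

Composing the changes, [z]_F = Q P [z]_B.
Q P = [[-1, -4], [-4, 2]]; applying this to <1, 2> gives <-9, 0>.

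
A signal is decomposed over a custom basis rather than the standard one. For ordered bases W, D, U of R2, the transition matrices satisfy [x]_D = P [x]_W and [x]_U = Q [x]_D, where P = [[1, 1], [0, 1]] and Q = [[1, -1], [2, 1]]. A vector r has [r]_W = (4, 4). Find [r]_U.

(4, 20)

Composing the changes, [r]_U = Q P [r]_W.
Q P = [[1, 0], [2, 3]]; applying this to (4, 4) gives (4, 20).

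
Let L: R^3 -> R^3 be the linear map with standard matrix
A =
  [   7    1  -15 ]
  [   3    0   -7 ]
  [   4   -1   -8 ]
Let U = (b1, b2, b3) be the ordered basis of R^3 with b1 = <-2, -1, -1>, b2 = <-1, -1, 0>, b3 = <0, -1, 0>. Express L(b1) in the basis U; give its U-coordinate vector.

<-1, 2, -2>

Compute L(b1) = A b1 = <0, 1, 1> in standard coordinates.
Then write this in U-coordinates: solve for y in y_1 b1 + ... + y_3 b3 = <0, 1, 1>.
This gives y = <-1, 2, -2>, which is column 1 of [L]_U.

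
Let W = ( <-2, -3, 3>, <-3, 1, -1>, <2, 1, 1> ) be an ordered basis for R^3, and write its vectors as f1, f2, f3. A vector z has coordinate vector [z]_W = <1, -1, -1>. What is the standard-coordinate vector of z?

z = M [z]_W, where M has columns f1, ..., f3.
Carrying out the matrix-vector product, z = <-1, -5, 3>.

<-1, -5, 3>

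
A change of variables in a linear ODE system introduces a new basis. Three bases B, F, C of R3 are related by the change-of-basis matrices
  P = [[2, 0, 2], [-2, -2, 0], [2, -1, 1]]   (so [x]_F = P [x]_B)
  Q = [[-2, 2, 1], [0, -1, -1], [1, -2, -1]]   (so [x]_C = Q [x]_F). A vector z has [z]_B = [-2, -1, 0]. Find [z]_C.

Composing the changes, [z]_C = Q P [z]_B.
Q P = [[-6, -5, -3], [0, 3, -1], [4, 5, 1]]; applying this to [-2, -1, 0] gives [17, -3, -13].

[17, -3, -13]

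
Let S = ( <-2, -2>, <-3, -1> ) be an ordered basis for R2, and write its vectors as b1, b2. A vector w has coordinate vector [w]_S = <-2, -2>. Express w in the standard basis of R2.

<10, 6>

By definition w = -2b1 - 2b2.
Summing componentwise gives <10, 6>.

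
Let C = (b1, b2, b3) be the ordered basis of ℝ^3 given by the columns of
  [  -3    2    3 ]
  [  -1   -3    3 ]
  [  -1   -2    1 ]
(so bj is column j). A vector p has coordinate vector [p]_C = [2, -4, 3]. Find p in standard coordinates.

p = M [p]_C, where M has columns b1, ..., b3.
Carrying out the matrix-vector product, p = [-5, 19, 9].

[-5, 19, 9]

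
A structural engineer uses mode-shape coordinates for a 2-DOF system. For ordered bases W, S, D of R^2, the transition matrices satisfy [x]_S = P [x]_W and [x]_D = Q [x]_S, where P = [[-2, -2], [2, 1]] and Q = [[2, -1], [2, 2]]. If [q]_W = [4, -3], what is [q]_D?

[-9, 6]

Composing the changes, [q]_D = Q P [q]_W.
Q P = [[-6, -5], [0, -2]]; applying this to [4, -3] gives [-9, 6].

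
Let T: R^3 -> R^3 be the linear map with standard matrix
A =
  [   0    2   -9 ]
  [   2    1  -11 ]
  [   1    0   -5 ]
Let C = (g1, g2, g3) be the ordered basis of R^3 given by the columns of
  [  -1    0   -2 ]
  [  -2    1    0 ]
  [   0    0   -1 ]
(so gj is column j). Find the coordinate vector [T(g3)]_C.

[-3, 1, -3]

Column 3 of [T]_C is the C-coordinate vector of T(g3).
In standard coordinates T(g3) = A g3 = [9, 7, 3].
Converting to C: [9, 7, 3] = -3g1 + g2 - 3g3, so the coordinate vector is [-3, 1, -3].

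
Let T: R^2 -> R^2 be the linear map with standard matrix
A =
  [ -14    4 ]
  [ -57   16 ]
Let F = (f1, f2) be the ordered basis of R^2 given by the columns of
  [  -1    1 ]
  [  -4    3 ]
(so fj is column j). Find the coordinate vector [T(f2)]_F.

(3, 1)

Column 2 of [T]_F is the F-coordinate vector of T(f2).
In standard coordinates T(f2) = A f2 = (-2, -9).
Converting to F: (-2, -9) = 3f1 + f2, so the coordinate vector is (3, 1).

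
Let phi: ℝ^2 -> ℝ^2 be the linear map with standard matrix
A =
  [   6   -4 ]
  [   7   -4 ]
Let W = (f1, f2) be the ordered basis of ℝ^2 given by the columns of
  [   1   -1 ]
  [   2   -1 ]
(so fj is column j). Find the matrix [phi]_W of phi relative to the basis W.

[[1, -1], [3, 1]]

With P the matrix whose columns are f1, f2, [phi]_W = P^(-1) A P.
Column by column: phi(f1) = A f1 = <-2, -1>; its W-coordinates <1, 3> give column 1.
Continuing for each basis vector yields [phi]_W = [[1, -1], [3, 1]].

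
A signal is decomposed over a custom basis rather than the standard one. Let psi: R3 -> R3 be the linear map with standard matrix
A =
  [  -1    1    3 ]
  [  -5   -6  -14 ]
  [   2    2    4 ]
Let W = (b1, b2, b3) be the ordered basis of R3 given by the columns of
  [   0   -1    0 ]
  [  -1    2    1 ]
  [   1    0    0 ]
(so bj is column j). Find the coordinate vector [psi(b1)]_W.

Compute psi(b1) = A b1 = <2, -8, 2> in standard coordinates.
Then write this in W-coordinates: solve for y in y_1 b1 + ... + y_3 b3 = <2, -8, 2>.
This gives y = <2, -2, -2>, which is column 1 of [psi]_W.

<2, -2, -2>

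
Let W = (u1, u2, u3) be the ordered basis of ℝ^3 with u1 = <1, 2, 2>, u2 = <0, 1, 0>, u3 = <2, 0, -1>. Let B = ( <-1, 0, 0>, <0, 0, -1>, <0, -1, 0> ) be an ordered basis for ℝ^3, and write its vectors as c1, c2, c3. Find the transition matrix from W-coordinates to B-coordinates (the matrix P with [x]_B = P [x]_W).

Let M have columns uj and N have columns cj. Then for every x, N [x]_B = x = M [x]_W, so P = N^(-1) M.
Since det N = 1, N^(-1) has integer entries; multiplying gives P = [[-1, 0, -2], [-2, 0, 1], [-2, -1, 0]].

[[-1, 0, -2], [-2, 0, 1], [-2, -1, 0]]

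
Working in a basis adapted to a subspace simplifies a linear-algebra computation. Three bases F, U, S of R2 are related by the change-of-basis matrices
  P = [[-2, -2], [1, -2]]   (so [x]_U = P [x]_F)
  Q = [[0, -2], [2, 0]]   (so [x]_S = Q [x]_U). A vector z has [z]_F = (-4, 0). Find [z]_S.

Apply P to get U-coordinates (8, -4), then Q to get S-coordinates.
The result is [z]_S = (8, 16).

(8, 16)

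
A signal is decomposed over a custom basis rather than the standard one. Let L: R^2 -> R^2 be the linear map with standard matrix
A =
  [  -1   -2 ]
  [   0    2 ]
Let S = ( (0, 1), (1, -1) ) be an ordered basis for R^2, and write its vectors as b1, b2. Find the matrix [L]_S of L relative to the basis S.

[[0, -1], [-2, 1]]

Let P have columns b1, b2. Then [L]_S = P^(-1) A P.
Here det P = -1, so P^(-1) is integer; computing A P first and then P^(-1)(A P) gives [[0, -1], [-2, 1]].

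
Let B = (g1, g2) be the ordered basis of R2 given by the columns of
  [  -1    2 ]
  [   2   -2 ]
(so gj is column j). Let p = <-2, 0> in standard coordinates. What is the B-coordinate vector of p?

<-2, -2>

We seek scalars with c_1 g1 + c_2 g2 = p; equivalently solve M c = p where the columns of M are g1, g2.
System: -c_1 + 2c_2 = -2, 2c_1 - 2c_2 = 0; solving gives c_1 = -2, c_2 = -2.
Check: -2g1 - 2g2 = <-2, 0>.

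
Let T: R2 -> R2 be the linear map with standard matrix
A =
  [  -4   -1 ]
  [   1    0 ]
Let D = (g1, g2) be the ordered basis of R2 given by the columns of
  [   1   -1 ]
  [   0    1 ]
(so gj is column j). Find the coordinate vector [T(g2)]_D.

Column 2 of [T]_D is the D-coordinate vector of T(g2).
In standard coordinates T(g2) = A g2 = (3, -1).
Converting to D: (3, -1) = 2g1 - g2, so the coordinate vector is (2, -1).

(2, -1)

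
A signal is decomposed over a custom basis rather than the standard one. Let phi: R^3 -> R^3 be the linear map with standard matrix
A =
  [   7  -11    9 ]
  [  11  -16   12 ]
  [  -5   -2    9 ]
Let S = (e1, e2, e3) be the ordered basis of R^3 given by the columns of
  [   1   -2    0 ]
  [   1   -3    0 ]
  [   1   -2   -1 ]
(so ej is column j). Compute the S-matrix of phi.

With P the matrix whose columns are e1, ..., e3, [phi]_S = P^(-1) A P.
Column by column: phi(e1) = A e1 = [5, 7, 2]; its S-coordinates [1, -2, 3] give column 1.
Continuing for each basis vector yields [phi]_S = [[1, -1, -3], [-2, -1, 3], [3, 3, 0]].

[[1, -1, -3], [-2, -1, 3], [3, 3, 0]]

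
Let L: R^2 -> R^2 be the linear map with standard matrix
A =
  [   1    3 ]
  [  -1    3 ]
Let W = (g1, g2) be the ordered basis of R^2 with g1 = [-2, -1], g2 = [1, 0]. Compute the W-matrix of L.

Let P have columns g1, g2. Then [L]_W = P^(-1) A P.
Here det P = 1, so P^(-1) is integer; computing A P first and then P^(-1)(A P) gives [[1, 1], [-3, 3]].

[[1, 1], [-3, 3]]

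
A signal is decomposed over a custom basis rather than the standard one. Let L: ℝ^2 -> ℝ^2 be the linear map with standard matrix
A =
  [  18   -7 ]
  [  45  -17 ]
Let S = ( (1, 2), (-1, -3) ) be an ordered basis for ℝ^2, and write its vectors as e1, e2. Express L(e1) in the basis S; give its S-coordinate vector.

(1, -3)

Compute L(e1) = A e1 = (4, 11) in standard coordinates.
Then write this in S-coordinates: solve for y in y_1 e1 + y_2 e2 = (4, 11).
This gives y = (1, -3), which is column 1 of [L]_S.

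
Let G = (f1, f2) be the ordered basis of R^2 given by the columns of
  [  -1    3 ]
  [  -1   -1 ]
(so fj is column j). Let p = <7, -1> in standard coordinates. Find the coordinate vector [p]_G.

<-1, 2>

We seek scalars with c_1 f1 + c_2 f2 = p; equivalently solve M c = p where the columns of M are f1, f2.
System: -c_1 + 3c_2 = 7, -c_1 - c_2 = -1; solving gives c_1 = -1, c_2 = 2.
Check: -f1 + 2f2 = <7, -1>.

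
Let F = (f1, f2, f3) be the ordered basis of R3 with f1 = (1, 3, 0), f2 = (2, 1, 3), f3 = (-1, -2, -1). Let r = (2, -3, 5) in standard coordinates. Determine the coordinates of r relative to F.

Write r = c_1 f1 + ... + c_3 f3 and solve for the c_i.
Row-reducing the augmented matrix [M | r] gives c = (-1, 2, 1).
Check: -f1 + 2f2 + f3 = (2, -3, 5).

(-1, 2, 1)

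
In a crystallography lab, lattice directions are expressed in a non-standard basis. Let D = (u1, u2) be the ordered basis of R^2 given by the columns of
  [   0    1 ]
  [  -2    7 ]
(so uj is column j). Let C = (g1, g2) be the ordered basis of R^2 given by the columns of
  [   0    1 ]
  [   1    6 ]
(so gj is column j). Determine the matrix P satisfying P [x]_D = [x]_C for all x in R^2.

[[-2, 1], [0, 1]]

Column j of P is [uj]_C, since P maps D-coordinates to C-coordinates.
Expressing u1 in C: u1 = -2g1 + 0·g2, so column 1 of P is <-2, 0>.
Doing the same for each uj gives P = [[-2, 1], [0, 1]].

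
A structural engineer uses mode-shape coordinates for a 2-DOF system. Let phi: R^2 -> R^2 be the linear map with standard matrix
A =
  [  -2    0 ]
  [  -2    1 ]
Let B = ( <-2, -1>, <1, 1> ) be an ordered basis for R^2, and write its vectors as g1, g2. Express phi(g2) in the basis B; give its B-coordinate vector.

Column 2 of [phi]_B is the B-coordinate vector of phi(g2).
In standard coordinates phi(g2) = A g2 = <-2, -1>.
Converting to B: <-2, -1> = g1 + 0·g2, so the coordinate vector is <1, 0>.

<1, 0>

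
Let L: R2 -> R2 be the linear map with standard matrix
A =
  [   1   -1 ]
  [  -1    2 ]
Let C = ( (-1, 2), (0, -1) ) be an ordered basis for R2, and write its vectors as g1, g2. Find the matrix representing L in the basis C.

[[3, -1], [1, 0]]

With P the matrix whose columns are g1, g2, [L]_C = P^(-1) A P.
Column by column: L(g1) = A g1 = (-3, 5); its C-coordinates (3, 1) give column 1.
Continuing for each basis vector yields [L]_C = [[3, -1], [1, 0]].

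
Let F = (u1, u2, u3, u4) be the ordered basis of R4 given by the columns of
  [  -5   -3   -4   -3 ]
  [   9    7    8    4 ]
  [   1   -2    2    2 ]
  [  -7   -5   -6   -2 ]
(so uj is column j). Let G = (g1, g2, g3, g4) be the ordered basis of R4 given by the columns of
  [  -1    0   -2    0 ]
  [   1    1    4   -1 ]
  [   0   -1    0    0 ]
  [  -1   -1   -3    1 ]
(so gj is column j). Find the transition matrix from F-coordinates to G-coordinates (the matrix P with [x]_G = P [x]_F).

[[1, -1, 0, -1], [-1, 2, -2, -2], [2, 2, 2, 2], [-1, 2, -2, 1]]

Let M have columns uj and N have columns gj. Then for every x, N [x]_G = x = M [x]_F, so P = N^(-1) M.
Since det N = -1, N^(-1) has integer entries; multiplying gives P = [[1, -1, 0, -1], [-1, 2, -2, -2], [2, 2, 2, 2], [-1, 2, -2, 1]].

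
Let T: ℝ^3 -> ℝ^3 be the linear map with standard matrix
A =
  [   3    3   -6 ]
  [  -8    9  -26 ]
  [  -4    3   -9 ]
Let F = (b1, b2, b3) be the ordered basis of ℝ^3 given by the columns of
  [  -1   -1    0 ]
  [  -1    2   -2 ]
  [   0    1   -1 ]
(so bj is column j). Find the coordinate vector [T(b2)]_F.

Column 2 of [T]_F is the F-coordinate vector of T(b2).
In standard coordinates T(b2) = A b2 = <-3, 0, 1>.
Converting to F: <-3, 0, 1> = 2b1 + b2 + 0·b3, so the coordinate vector is <2, 1, 0>.

<2, 1, 0>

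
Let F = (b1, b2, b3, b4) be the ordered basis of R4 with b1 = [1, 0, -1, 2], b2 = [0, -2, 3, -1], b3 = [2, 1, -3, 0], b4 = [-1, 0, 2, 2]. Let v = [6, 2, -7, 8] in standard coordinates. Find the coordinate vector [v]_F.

[v]_F is the unique c with M c = v, where M has columns b1, ..., b4.
Gaussian elimination on [M | v] yields c = (3, 0, 2, 1).
Check: 3b1 + 0·b2 + 2b3 + b4 = [6, 2, -7, 8].

[3, 0, 2, 1]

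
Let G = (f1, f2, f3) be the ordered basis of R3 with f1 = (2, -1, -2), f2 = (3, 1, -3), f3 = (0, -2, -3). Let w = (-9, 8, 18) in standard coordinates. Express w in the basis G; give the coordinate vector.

[w]_G is the unique c with M c = w, where M has columns f1, ..., f3.
Gaussian elimination on [M | w] yields c = (-3, -1, -3).
Check: -3f1 - f2 - 3f3 = (-9, 8, 18).

(-3, -1, -3)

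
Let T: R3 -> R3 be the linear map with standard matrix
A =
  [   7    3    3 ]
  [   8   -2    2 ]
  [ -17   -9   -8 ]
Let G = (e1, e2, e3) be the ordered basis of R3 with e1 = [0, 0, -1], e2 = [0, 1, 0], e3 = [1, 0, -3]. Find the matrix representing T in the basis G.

The j-th column of [T]_G is [T(ej)]_G.
T(e1) = A e1 = [-3, -2, 8] = e1 - 2e2 - 3e3, so column 1 is [1, -2, -3].
Repeating for e2, e3 and assembling the columns gives [[1, 0, -1], [-2, -2, 2], [-3, 3, -2]].

[[1, 0, -1], [-2, -2, 2], [-3, 3, -2]]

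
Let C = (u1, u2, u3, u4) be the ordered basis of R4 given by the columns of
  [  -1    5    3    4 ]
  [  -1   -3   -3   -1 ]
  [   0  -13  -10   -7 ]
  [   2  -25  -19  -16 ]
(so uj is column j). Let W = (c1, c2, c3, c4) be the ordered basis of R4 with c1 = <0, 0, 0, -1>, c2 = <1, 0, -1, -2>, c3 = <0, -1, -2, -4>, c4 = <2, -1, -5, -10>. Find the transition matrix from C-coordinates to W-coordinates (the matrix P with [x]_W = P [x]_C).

Let M have columns uj and N have columns cj. Then for every x, N [x]_W = x = M [x]_C, so P = N^(-1) M.
Since det N = 1, N^(-1) has integer entries; multiplying gives P = [[-2, -1, -1, 2], [1, 1, 1, 2], [2, 1, 2, 0], [-1, 2, 1, 1]].

[[-2, -1, -1, 2], [1, 1, 1, 2], [2, 1, 2, 0], [-1, 2, 1, 1]]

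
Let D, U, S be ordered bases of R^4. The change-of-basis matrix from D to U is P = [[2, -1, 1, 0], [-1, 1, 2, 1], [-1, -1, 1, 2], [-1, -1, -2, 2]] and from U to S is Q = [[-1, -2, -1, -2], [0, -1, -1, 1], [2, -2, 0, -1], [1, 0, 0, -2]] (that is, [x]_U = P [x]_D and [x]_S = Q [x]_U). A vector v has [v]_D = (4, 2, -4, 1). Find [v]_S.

Apply P to get U-coordinates (2, -9, -8, 4), then Q to get S-coordinates.
The result is [v]_S = (16, 21, 18, -6).

(16, 21, 18, -6)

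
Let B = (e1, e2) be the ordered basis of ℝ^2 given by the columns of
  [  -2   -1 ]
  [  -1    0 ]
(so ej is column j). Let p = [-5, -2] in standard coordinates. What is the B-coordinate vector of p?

Write p = c_1 e1 + c_2 e2 and solve for the c_i.
System: -2c_1 - c_2 = -5, -c_1 + 0c_2 = -2; solving gives c_1 = 2, c_2 = 1.
Check: 2e1 + e2 = [-5, -2].

[2, 1]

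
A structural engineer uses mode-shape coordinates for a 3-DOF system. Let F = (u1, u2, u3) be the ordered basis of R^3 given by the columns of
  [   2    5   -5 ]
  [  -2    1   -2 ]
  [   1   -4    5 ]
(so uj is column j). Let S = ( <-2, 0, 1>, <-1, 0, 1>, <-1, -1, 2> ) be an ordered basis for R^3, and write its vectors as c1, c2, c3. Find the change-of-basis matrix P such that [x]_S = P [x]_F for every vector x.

[[-1, -2, 2], [-2, 0, -1], [2, -1, 2]]

Column j of P is [uj]_S, since P maps F-coordinates to S-coordinates.
Expressing u1 in S: u1 = -c1 - 2c2 + 2c3, so column 1 of P is <-1, -2, 2>.
Doing the same for each uj gives P = [[-1, -2, 2], [-2, 0, -1], [2, -1, 2]].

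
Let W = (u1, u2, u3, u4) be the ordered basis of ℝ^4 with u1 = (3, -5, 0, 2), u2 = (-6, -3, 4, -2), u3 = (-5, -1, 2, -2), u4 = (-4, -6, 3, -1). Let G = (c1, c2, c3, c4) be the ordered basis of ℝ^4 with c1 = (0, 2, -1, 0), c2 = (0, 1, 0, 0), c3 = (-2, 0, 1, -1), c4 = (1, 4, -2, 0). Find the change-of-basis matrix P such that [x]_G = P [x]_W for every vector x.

[[0, 2, 2, 2], [-1, 1, -1, -2], [-2, 2, 2, 1], [-1, -2, -1, -2]]

Take x = uj: its W-coordinates are the j-th standard unit vector, so P e_j — column j of P — equals [uj]_G.
u1 = 0·c1 - c2 - 2c3 - c4, giving column 1 = (0, -1, -2, -1); repeating for each j gives P = [[0, 2, 2, 2], [-1, 1, -1, -2], [-2, 2, 2, 1], [-1, -2, -1, -2]].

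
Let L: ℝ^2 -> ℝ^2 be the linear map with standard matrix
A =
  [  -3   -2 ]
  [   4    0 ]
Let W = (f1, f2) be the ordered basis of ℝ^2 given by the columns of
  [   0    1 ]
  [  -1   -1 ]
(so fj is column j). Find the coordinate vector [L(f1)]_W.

Column 1 of [L]_W is the W-coordinate vector of L(f1).
In standard coordinates L(f1) = A f1 = (2, 0).
Converting to W: (2, 0) = -2f1 + 2f2, so the coordinate vector is (-2, 2).

(-2, 2)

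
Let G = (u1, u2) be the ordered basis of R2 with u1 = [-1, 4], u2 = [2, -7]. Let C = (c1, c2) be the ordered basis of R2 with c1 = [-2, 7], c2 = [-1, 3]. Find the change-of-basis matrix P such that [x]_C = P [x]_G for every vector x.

[[1, -1], [-1, 0]]

Column j of P is [uj]_C, since P maps G-coordinates to C-coordinates.
Expressing u1 in C: u1 = c1 - c2, so column 1 of P is [1, -1].
Doing the same for each uj gives P = [[1, -1], [-1, 0]].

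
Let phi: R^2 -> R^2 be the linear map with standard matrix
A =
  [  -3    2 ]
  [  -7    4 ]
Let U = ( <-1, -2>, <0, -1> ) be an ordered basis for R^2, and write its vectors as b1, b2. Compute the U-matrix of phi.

With P the matrix whose columns are b1, b2, [phi]_U = P^(-1) A P.
Column by column: phi(b1) = A b1 = <-1, -1>; its U-coordinates <1, -1> give column 1.
Continuing for each basis vector yields [phi]_U = [[1, 2], [-1, 0]].

[[1, 2], [-1, 0]]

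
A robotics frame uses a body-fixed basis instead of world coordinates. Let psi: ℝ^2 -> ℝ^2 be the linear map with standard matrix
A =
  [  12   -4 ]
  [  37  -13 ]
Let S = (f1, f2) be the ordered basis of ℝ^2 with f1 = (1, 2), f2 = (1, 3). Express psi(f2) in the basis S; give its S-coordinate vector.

(2, -2)

Compute psi(f2) = A f2 = (0, -2) in standard coordinates.
Then write this in S-coordinates: solve for y in y_1 f1 + y_2 f2 = (0, -2).
This gives y = (2, -2), which is column 2 of [psi]_S.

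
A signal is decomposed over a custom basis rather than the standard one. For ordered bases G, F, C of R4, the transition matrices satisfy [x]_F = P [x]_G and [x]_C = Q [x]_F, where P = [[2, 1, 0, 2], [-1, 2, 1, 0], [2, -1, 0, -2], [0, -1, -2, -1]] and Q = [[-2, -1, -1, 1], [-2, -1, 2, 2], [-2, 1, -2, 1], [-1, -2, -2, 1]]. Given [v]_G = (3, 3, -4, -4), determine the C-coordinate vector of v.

(-3, 39, -16, -12)

First [v]_F = P [v]_G = (1, -1, 11, 9).
Then [v]_C = Q [v]_F = (-3, 39, -16, -12).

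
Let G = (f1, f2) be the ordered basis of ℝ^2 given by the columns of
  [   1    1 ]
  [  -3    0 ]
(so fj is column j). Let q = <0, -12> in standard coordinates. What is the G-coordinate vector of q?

<4, -4>

[q]_G is the unique c with M c = q, where M has columns f1, f2.
System: c_1 + c_2 = 0, -3c_1 + 0c_2 = -12; solving gives c_1 = 4, c_2 = -4.
Check: 4f1 - 4f2 = <0, -12>.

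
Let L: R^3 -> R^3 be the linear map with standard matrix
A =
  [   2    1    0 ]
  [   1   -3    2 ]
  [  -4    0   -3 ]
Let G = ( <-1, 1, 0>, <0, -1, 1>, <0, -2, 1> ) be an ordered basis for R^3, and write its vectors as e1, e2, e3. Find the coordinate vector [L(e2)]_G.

Compute L(e2) = A e2 = <-1, 5, -3> in standard coordinates.
Then write this in G-coordinates: solve for y in y_1 e1 + ... + y_3 e3 = <-1, 5, -3>.
This gives y = <1, -2, -1>, which is column 2 of [L]_G.

<1, -2, -1>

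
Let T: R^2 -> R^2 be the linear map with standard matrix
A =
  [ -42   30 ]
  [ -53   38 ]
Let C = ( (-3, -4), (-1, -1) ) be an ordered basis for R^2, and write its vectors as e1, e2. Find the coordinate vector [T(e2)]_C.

(-3, -3)

Compute T(e2) = A e2 = (12, 15) in standard coordinates.
Then write this in C-coordinates: solve for y in y_1 e1 + y_2 e2 = (12, 15).
This gives y = (-3, -3), which is column 2 of [T]_C.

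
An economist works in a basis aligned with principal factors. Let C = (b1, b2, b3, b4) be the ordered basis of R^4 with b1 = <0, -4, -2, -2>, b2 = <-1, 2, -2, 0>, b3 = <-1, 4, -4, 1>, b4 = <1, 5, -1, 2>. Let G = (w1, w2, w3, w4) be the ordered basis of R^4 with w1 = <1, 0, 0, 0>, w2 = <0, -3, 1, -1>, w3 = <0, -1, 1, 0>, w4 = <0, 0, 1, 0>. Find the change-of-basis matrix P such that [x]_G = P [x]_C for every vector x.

[[0, -1, -1, 1], [2, 0, -1, -2], [-2, -2, -1, 1], [-2, 0, -2, 0]]

Take x = bj: its C-coordinates are the j-th standard unit vector, so P e_j — column j of P — equals [bj]_G.
b1 = 0·w1 + 2w2 - 2w3 - 2w4, giving column 1 = <0, 2, -2, -2>; repeating for each j gives P = [[0, -1, -1, 1], [2, 0, -1, -2], [-2, -2, -1, 1], [-2, 0, -2, 0]].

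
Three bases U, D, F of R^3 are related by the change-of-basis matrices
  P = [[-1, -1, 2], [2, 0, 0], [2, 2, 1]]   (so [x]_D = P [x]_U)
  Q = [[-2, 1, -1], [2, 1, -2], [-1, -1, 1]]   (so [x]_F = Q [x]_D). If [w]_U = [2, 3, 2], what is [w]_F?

First [w]_D = P [w]_U = [-1, 4, 12].
Then [w]_F = Q [w]_D = [-6, -22, 9].

[-6, -22, 9]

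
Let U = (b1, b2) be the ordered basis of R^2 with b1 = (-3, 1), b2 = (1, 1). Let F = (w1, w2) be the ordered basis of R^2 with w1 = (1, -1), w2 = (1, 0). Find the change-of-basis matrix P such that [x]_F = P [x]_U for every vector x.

Let M have columns bj and N have columns wj. Then for every x, N [x]_F = x = M [x]_U, so P = N^(-1) M.
Since det N = 1, N^(-1) has integer entries; multiplying gives P = [[-1, -1], [-2, 2]].

[[-1, -1], [-2, 2]]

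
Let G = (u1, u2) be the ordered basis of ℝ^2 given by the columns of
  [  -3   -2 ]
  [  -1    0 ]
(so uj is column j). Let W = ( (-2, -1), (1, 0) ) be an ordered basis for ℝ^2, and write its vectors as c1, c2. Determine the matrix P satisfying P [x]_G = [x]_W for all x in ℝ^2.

Take x = uj: its G-coordinates are the j-th standard unit vector, so P e_j — column j of P — equals [uj]_W.
u1 = c1 - c2, giving column 1 = (1, -1); repeating for each j gives P = [[1, 0], [-1, -2]].

[[1, 0], [-1, -2]]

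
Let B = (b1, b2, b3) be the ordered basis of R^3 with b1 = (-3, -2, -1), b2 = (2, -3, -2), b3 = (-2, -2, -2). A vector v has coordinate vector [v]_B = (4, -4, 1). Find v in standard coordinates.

v = M [v]_B, where M has columns b1, ..., b3.
Carrying out the matrix-vector product, v = (-22, 2, 2).

(-22, 2, 2)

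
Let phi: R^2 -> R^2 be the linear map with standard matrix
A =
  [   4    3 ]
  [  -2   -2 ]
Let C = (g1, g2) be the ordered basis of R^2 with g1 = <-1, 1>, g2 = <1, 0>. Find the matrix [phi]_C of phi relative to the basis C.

[[0, -2], [-1, 2]]

Let P have columns g1, g2. Then [phi]_C = P^(-1) A P.
Here det P = -1, so P^(-1) is integer; computing A P first and then P^(-1)(A P) gives [[0, -2], [-1, 2]].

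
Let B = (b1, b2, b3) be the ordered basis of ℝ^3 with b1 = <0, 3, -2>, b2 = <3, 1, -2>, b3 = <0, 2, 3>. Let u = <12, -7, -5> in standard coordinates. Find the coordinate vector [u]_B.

<-3, 4, -1>

[u]_B is the unique c with M c = u, where M has columns b1, ..., b3.
Row-reducing the augmented matrix [M | u] gives c = (-3, 4, -1).
Check: -3b1 + 4b2 - b3 = <12, -7, -5>.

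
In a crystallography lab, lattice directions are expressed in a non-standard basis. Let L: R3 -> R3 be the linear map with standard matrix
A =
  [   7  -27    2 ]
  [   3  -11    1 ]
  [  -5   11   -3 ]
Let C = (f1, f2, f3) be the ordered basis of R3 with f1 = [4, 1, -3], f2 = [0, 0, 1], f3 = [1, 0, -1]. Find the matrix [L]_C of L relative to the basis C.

With P the matrix whose columns are f1, ..., f3, [L]_C = P^(-1) A P.
Column by column: L(f1) = A f1 = [-5, -2, 0]; its C-coordinates [-2, -3, 3] give column 1.
Continuing for each basis vector yields [L]_C = [[-2, 1, 2], [-3, -2, 1], [3, -2, -3]].

[[-2, 1, 2], [-3, -2, 1], [3, -2, -3]]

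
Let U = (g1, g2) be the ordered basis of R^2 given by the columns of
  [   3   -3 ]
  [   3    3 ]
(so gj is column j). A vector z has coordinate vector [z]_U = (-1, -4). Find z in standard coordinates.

z = M [z]_U, where M has columns g1, g2.
Carrying out the matrix-vector product, z = (9, -15).

(9, -15)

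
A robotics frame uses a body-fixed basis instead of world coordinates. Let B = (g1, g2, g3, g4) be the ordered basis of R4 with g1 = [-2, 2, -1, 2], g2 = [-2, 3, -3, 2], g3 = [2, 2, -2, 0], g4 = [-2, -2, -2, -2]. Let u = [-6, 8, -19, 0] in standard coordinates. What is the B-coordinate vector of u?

[u]_B is the unique c with M c = u, where M has columns g1, ..., g4.
Row-reducing the augmented matrix [M | u] gives c = (1, 2, 3, 3).
Check: g1 + 2g2 + 3g3 + 3g4 = [-6, 8, -19, 0].

[1, 2, 3, 3]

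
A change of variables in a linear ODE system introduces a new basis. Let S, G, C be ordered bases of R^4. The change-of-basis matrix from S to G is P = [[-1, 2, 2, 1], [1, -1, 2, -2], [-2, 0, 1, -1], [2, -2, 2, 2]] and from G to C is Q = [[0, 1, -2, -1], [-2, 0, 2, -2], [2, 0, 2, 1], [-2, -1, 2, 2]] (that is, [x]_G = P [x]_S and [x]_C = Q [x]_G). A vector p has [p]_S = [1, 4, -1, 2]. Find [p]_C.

Composing the changes, [p]_C = Q P [p]_S.
Q P = [[3, 1, -2, -2], [-6, 0, -6, -8], [-4, 2, 8, 2], [1, -7, 0, 2]]; applying this to [1, 4, -1, 2] gives [5, -16, 0, -23].

[5, -16, 0, -23]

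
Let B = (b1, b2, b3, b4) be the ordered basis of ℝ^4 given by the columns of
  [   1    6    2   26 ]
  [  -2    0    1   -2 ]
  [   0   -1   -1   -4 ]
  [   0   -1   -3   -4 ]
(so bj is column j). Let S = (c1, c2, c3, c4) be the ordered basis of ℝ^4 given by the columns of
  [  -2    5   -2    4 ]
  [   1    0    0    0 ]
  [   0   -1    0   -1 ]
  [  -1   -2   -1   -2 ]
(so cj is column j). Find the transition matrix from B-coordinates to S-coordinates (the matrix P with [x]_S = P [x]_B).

[[-2, 0, 1, -2], [1, 0, 0, 2], [2, -1, 0, -2], [-1, 1, 1, 2]]

Let M have columns bj and N have columns cj. Then for every x, N [x]_S = x = M [x]_B, so P = N^(-1) M.
Since det N = 1, N^(-1) has integer entries; multiplying gives P = [[-2, 0, 1, -2], [1, 0, 0, 2], [2, -1, 0, -2], [-1, 1, 1, 2]].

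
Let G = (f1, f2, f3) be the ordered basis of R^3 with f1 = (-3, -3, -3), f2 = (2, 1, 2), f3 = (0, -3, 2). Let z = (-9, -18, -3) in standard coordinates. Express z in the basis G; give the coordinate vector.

(3, 0, 3)

Write z = c_1 f1 + ... + c_3 f3 and solve for the c_i.
Row-reducing the augmented matrix [M | z] gives c = (3, 0, 3).
Check: 3f1 + 0·f2 + 3f3 = (-9, -18, -3).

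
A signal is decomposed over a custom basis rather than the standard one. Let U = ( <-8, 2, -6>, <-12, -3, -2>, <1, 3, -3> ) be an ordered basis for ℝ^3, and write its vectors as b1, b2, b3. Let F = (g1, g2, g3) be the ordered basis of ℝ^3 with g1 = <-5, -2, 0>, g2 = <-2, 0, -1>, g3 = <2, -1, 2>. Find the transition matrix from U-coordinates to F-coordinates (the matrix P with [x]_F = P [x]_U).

Column j of P is [bj]_F, since P maps U-coordinates to F-coordinates.
Expressing b1 in F: b1 = 0·g1 + 2g2 - 2g3, so column 1 of P is <0, 2, -2>.
Doing the same for each bj gives P = [[0, 2, -1], [2, 0, 1], [-2, -1, -1]].

[[0, 2, -1], [2, 0, 1], [-2, -1, -1]]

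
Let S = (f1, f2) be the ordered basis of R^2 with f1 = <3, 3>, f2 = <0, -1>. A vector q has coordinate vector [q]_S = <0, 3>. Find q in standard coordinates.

<0, -3>

By definition q = 0·f1 + 3f2.
Summing componentwise gives <0, -3>.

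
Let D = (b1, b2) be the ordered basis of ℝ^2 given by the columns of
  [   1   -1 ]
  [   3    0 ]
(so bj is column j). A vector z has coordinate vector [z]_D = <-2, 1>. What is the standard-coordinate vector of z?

<-3, -6>

By definition z = -2b1 + b2.
Summing componentwise gives <-3, -6>.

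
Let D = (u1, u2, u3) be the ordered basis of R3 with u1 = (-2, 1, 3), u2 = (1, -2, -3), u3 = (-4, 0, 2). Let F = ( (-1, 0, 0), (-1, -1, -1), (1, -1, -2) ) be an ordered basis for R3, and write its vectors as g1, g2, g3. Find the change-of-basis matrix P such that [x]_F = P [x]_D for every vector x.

Let M have columns uj and N have columns gj. Then for every x, N [x]_F = x = M [x]_D, so P = N^(-1) M.
Since det N = -1, N^(-1) has integer entries; multiplying gives P = [[-1, -1, 0], [1, 1, 2], [-2, 1, -2]].

[[-1, -1, 0], [1, 1, 2], [-2, 1, -2]]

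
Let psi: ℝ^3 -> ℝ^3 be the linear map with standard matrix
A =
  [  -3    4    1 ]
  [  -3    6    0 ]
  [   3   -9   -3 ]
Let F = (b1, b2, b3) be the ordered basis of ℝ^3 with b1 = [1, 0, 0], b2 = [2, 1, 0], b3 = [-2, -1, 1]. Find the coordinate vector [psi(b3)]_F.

[3, 0, 0]

Column 3 of [psi]_F is the F-coordinate vector of psi(b3).
In standard coordinates psi(b3) = A b3 = [3, 0, 0].
Converting to F: [3, 0, 0] = 3b1 + 0·b2 + 0·b3, so the coordinate vector is [3, 0, 0].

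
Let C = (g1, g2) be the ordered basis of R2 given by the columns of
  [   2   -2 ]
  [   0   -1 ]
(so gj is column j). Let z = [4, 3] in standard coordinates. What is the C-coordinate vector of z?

[-1, -3]

We seek scalars with c_1 g1 + c_2 g2 = z; equivalently solve M c = z where the columns of M are g1, g2.
System: 2c_1 - 2c_2 = 4, 0c_1 - c_2 = 3; solving gives c_1 = -1, c_2 = -3.
Check: -g1 - 3g2 = [4, 3].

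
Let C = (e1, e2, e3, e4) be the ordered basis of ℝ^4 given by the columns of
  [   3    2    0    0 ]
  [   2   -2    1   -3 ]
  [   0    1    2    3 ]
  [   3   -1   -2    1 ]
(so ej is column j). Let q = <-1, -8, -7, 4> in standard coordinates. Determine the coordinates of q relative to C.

<-1, 1, -4, 0>

[q]_C is the unique c with M c = q, where M has columns e1, ..., e4.
Row-reducing the augmented matrix [M | q] gives c = (-1, 1, -4, 0).
Check: -e1 + e2 - 4e3 + 0·e4 = <-1, -8, -7, 4>.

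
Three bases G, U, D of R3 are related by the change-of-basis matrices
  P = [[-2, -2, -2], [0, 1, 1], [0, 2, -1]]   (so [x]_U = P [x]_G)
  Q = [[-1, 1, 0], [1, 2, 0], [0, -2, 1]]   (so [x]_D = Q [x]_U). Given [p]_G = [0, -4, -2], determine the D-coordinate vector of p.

[-18, 0, 6]

First [p]_U = P [p]_G = [12, -6, -6].
Then [p]_D = Q [p]_U = [-18, 0, 6].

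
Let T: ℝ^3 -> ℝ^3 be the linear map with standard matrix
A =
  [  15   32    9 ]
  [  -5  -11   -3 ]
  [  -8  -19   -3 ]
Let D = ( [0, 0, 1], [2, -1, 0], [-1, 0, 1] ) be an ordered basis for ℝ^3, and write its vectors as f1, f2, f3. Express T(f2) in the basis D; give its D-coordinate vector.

Column 2 of [T]_D is the D-coordinate vector of T(f2).
In standard coordinates T(f2) = A f2 = [-2, 1, 3].
Converting to D: [-2, 1, 3] = 3f1 - f2 + 0·f3, so the coordinate vector is [3, -1, 0].

[3, -1, 0]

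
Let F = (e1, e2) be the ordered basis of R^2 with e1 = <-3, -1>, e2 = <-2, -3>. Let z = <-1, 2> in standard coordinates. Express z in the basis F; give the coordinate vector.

Write z = c_1 e1 + c_2 e2 and solve for the c_i.
System: -3c_1 - 2c_2 = -1, -c_1 - 3c_2 = 2; solving gives c_1 = 1, c_2 = -1.
Check: e1 - e2 = <-1, 2>.

<1, -1>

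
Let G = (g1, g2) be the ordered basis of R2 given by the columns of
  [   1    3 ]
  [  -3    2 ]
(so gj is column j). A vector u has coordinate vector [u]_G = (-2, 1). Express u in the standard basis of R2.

(1, 8)

u = M [u]_G, where M has columns g1, g2.
Carrying out the matrix-vector product, u = (1, 8).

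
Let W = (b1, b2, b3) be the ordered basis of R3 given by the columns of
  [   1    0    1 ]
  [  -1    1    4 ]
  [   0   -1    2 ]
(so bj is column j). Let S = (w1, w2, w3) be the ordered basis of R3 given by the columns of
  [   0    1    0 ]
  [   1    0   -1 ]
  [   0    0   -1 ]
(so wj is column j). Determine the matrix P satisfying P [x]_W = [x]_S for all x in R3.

[[-1, 2, 2], [1, 0, 1], [0, 1, -2]]

Let M have columns bj and N have columns wj. Then for every x, N [x]_S = x = M [x]_W, so P = N^(-1) M.
Since det N = 1, N^(-1) has integer entries; multiplying gives P = [[-1, 2, 2], [1, 0, 1], [0, 1, -2]].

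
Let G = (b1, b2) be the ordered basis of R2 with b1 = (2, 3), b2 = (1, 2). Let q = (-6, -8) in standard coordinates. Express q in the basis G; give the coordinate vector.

We seek scalars with c_1 b1 + c_2 b2 = q; equivalently solve M c = q where the columns of M are b1, b2.
System: 2c_1 + c_2 = -6, 3c_1 + 2c_2 = -8; solving gives c_1 = -4, c_2 = 2.
Check: -4b1 + 2b2 = (-6, -8).

(-4, 2)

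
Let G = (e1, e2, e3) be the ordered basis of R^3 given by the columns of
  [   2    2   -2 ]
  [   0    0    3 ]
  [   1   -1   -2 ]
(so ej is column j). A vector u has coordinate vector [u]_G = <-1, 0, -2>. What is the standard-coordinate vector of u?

<2, -6, 3>

u = M [u]_G, where M has columns e1, ..., e3.
Carrying out the matrix-vector product, u = <2, -6, 3>.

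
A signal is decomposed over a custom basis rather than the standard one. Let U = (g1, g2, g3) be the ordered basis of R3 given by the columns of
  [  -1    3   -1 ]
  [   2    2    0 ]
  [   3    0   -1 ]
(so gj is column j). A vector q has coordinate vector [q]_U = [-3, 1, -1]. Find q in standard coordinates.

The coordinates say q = -3g1 + g2 - g3; adding the scaled basis vectors gives [7, -4, -8].

[7, -4, -8]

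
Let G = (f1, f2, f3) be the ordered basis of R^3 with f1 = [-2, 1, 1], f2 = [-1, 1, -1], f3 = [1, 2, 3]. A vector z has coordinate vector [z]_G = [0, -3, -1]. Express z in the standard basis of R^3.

z = M [z]_G, where M has columns f1, ..., f3.
Carrying out the matrix-vector product, z = [2, -5, 0].

[2, -5, 0]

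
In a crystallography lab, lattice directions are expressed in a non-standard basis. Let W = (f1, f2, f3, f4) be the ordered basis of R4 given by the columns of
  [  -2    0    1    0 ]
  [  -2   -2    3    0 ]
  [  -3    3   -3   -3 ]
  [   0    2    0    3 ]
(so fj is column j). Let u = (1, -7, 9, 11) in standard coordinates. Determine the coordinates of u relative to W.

[u]_W is the unique c with M c = u, where M has columns f1, ..., f4.
Solving this 4x4 system gives c = (-2, 1, -3, 3).
Check: -2f1 + f2 - 3f3 + 3f4 = (1, -7, 9, 11).

(-2, 1, -3, 3)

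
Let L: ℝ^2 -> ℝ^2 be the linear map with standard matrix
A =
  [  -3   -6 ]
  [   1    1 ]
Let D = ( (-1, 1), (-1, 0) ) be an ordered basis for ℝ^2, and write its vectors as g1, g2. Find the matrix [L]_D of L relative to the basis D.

[[0, -1], [3, -2]]

With P the matrix whose columns are g1, g2, [L]_D = P^(-1) A P.
Column by column: L(g1) = A g1 = (-3, 0); its D-coordinates (0, 3) give column 1.
Continuing for each basis vector yields [L]_D = [[0, -1], [3, -2]].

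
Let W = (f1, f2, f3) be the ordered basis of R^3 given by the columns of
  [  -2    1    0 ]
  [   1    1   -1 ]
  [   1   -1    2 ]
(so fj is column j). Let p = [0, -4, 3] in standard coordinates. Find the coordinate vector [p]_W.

[-1, -2, 1]

[p]_W is the unique c with M c = p, where M has columns f1, ..., f3.
Row-reducing the augmented matrix [M | p] gives c = (-1, -2, 1).
Check: -f1 - 2f2 + f3 = [0, -4, 3].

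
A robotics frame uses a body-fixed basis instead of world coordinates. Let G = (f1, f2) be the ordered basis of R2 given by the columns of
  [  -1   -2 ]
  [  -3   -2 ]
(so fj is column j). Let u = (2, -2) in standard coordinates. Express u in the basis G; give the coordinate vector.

[u]_G is the unique c with M c = u, where M has columns f1, f2.
System: -c_1 - 2c_2 = 2, -3c_1 - 2c_2 = -2; solving gives c_1 = 2, c_2 = -2.
Check: 2f1 - 2f2 = (2, -2).

(2, -2)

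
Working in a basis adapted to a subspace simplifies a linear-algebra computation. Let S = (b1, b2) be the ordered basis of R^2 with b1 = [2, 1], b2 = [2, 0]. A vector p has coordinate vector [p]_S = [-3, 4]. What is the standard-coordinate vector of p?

p = M [p]_S, where M has columns b1, b2.
Carrying out the matrix-vector product, p = [2, -3].

[2, -3]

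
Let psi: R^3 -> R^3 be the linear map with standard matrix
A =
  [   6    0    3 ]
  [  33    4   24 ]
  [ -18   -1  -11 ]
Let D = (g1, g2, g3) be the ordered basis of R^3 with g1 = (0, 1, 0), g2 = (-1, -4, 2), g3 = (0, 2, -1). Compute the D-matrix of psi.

The j-th column of [psi]_D is [psi(gj)]_D.
psi(g1) = A g1 = (0, 4, -1) = 2g1 + 0·g2 + g3, so column 1 is (2, 0, 1).
Repeating for g2, g3 and assembling the columns gives [[2, -1, 2], [0, 0, 3], [1, 0, -3]].

[[2, -1, 2], [0, 0, 3], [1, 0, -3]]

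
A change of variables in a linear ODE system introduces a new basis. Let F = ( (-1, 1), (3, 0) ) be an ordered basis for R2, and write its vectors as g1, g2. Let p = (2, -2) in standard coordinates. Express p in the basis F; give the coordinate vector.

Write p = c_1 g1 + c_2 g2 and solve for the c_i.
System: -c_1 + 3c_2 = 2, c_1 + 0c_2 = -2; solving gives c_1 = -2, c_2 = 0.
Check: -2g1 + 0·g2 = (2, -2).

(-2, 0)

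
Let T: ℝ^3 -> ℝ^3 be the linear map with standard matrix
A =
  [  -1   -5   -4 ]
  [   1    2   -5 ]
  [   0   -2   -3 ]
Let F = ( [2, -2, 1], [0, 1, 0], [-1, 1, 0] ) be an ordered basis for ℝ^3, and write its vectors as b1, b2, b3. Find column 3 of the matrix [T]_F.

[-2, -3, 0]

Column 3 of [T]_F is the F-coordinate vector of T(b3).
In standard coordinates T(b3) = A b3 = [-4, 1, -2].
Converting to F: [-4, 1, -2] = -2b1 - 3b2 + 0·b3, so the coordinate vector is [-2, -3, 0].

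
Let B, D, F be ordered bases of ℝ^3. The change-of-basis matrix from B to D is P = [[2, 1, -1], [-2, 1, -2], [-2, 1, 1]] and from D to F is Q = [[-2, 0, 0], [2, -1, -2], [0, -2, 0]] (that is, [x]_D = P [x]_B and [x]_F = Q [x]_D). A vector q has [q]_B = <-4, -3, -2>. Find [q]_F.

First [q]_D = P [q]_B = <-9, 9, 3>.
Then [q]_F = Q [q]_D = <18, -33, -18>.

<18, -33, -18>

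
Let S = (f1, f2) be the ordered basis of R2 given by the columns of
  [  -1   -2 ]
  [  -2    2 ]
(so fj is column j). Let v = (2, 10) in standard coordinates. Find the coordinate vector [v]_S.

(-4, 1)

[v]_S is the unique c with M c = v, where M has columns f1, f2.
System: -c_1 - 2c_2 = 2, -2c_1 + 2c_2 = 10; solving gives c_1 = -4, c_2 = 1.
Check: -4f1 + f2 = (2, 10).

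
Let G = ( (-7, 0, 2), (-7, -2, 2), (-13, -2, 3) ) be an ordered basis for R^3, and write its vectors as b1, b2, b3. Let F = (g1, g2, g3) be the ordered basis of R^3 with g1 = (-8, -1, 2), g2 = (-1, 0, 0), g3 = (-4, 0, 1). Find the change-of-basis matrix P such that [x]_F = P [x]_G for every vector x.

Take x = bj: its G-coordinates are the j-th standard unit vector, so P e_j — column j of P — equals [bj]_F.
b1 = 0·g1 - g2 + 2g3, giving column 1 = (0, -1, 2); repeating for each j gives P = [[0, 2, 2], [-1, -1, 1], [2, -2, -1]].

[[0, 2, 2], [-1, -1, 1], [2, -2, -1]]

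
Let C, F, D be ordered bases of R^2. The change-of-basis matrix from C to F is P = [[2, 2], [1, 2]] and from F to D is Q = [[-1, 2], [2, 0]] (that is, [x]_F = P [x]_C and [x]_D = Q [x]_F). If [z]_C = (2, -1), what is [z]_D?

(-2, 4)

First [z]_F = P [z]_C = (2, 0).
Then [z]_D = Q [z]_F = (-2, 4).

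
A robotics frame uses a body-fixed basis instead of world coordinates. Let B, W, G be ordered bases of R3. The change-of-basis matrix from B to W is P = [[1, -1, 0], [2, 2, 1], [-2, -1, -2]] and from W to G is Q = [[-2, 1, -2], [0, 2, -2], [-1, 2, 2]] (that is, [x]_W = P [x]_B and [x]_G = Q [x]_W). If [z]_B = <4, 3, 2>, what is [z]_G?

<44, 62, 1>

Apply P to get W-coordinates <1, 16, -15>, then Q to get G-coordinates.
The result is [z]_G = <44, 62, 1>.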